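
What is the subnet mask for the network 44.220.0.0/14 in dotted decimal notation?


/14 means 14 network bits, 18 host bits
Binary: 11111111111111000000000000000000
Mask: 255.252.0.0


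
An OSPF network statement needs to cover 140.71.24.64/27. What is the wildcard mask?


Subnet mask: 255.255.255.224
Wildcard = 255.255.255.255 - subnet mask
255 - 255 = 0
255 - 255 = 0
255 - 255 = 0
255 - 224 = 31
Wildcard: 0.0.0.31


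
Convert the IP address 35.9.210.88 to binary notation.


35 = 00100011
9 = 00001001
210 = 11010010
88 = 01011000
Binary: 00100011.00001001.11010010.01011000


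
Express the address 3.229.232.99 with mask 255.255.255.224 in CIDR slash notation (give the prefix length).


Binary: 11111111.11111111.11111111.11100000
Count leading 1s
Prefix: /27


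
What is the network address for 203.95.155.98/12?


IP:   11001011.01011111.10011011.01100010
Mask: 11111111.11110000.00000000.00000000
AND operation:
Net:  11001011.01010000.00000000.00000000
Network: 203.80.0.0/12


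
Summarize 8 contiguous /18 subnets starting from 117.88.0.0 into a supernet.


Original prefix: /18
Number of subnets: 8 = 2^3
New prefix = 18 - 3 = 15
Supernet: 117.88.0.0/15


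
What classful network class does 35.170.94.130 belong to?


First octet: 35
Binary: 00100011
0xxxxxxx -> Class A (1-126)
Class A, default mask 255.0.0.0 (/8)


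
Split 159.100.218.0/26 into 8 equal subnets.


New prefix = 26 + 3 = 29
Each subnet has 8 addresses
  159.100.218.0/29
  159.100.218.8/29
  159.100.218.16/29
  159.100.218.24/29
  159.100.218.32/29
  159.100.218.40/29
  159.100.218.48/29
  159.100.218.56/29
Subnets: 159.100.218.0/29, 159.100.218.8/29, 159.100.218.16/29, 159.100.218.24/29, 159.100.218.32/29, 159.100.218.40/29, 159.100.218.48/29, 159.100.218.56/29


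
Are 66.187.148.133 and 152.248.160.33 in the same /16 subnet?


Mask: 255.255.0.0
66.187.148.133 AND mask = 66.187.0.0
152.248.160.33 AND mask = 152.248.0.0
No, different subnets (66.187.0.0 vs 152.248.0.0)


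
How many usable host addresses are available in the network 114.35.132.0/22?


Host bits = 32 - 22 = 10
Total addresses = 2^10 = 1024
Usable = total - 2 (network and broadcast)
Usable hosts: 1022


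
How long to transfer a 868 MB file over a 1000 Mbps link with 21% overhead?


Effective throughput = 1000 * (1 - 21/100) = 790 Mbps
File size in Mb = 868 * 8 = 6944 Mb
Time = 6944 / 790
Time = 8.7899 seconds


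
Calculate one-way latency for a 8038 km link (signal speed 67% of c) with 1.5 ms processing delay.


Speed = 0.67 * 3e5 km/s = 201000 km/s
Propagation delay = 8038 / 201000 = 0.04 s = 39.99 ms
Processing delay = 1.5 ms
Total one-way latency = 41.49 ms


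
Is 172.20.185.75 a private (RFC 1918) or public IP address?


RFC 1918 private ranges:
  10.0.0.0/8 (10.0.0.0 - 10.255.255.255)
  172.16.0.0/12 (172.16.0.0 - 172.31.255.255)
  192.168.0.0/16 (192.168.0.0 - 192.168.255.255)
Private (in 172.16.0.0/12)


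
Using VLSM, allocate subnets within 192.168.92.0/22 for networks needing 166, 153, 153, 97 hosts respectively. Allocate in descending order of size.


166 hosts -> /24 (254 usable): 192.168.92.0/24
153 hosts -> /24 (254 usable): 192.168.93.0/24
153 hosts -> /24 (254 usable): 192.168.94.0/24
97 hosts -> /25 (126 usable): 192.168.95.0/25
Allocation: 192.168.92.0/24 (166 hosts, 254 usable); 192.168.93.0/24 (153 hosts, 254 usable); 192.168.94.0/24 (153 hosts, 254 usable); 192.168.95.0/25 (97 hosts, 126 usable)


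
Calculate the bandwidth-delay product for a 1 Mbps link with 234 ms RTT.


BDP = bandwidth * RTT
= 1 Mbps * 234 ms
= 1 * 1e6 * 234 / 1000 bits
= 234000 bits
= 29250 bytes
= 28.5645 KB
BDP = 234000 bits (29250 bytes)


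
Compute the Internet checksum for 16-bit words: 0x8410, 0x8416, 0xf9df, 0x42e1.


Sum all words (with carry folding):
+ 0x8410 = 0x8410
+ 0x8416 = 0x0827
+ 0xf9df = 0x0207
+ 0x42e1 = 0x44e8
One's complement: ~0x44e8
Checksum = 0xbb17


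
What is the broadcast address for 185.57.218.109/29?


Network: 185.57.218.104/29
Host bits = 3
Set all host bits to 1:
Broadcast: 185.57.218.111


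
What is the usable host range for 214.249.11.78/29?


Network: 214.249.11.72
Broadcast: 214.249.11.79
First usable = network + 1
Last usable = broadcast - 1
Range: 214.249.11.73 to 214.249.11.78


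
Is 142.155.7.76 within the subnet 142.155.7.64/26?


Subnet network: 142.155.7.64
Test IP AND mask: 142.155.7.64
Yes, 142.155.7.76 is in 142.155.7.64/26


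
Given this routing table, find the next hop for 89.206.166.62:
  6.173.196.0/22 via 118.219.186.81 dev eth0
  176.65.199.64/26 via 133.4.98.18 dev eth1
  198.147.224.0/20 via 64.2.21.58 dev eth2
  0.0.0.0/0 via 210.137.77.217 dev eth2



Longest prefix match for 89.206.166.62:
  /22 6.173.196.0: no
  /26 176.65.199.64: no
  /20 198.147.224.0: no
  /0 0.0.0.0: MATCH
Selected: next-hop 210.137.77.217 via eth2 (matched /0)


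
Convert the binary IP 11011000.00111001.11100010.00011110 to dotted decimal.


11011000 = 216
00111001 = 57
11100010 = 226
00011110 = 30
IP: 216.57.226.30


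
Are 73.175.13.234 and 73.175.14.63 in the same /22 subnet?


Mask: 255.255.252.0
73.175.13.234 AND mask = 73.175.12.0
73.175.14.63 AND mask = 73.175.12.0
Yes, same subnet (73.175.12.0)


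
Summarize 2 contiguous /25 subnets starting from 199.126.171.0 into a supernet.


Original prefix: /25
Number of subnets: 2 = 2^1
New prefix = 25 - 1 = 24
Supernet: 199.126.171.0/24


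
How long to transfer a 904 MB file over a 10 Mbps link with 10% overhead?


Effective throughput = 10 * (1 - 10/100) = 9 Mbps
File size in Mb = 904 * 8 = 7232 Mb
Time = 7232 / 9
Time = 803.5556 seconds


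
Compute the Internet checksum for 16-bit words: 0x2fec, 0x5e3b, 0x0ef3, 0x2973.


Sum all words (with carry folding):
+ 0x2fec = 0x2fec
+ 0x5e3b = 0x8e27
+ 0x0ef3 = 0x9d1a
+ 0x2973 = 0xc68d
One's complement: ~0xc68d
Checksum = 0x3972


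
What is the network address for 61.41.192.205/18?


IP:   00111101.00101001.11000000.11001101
Mask: 11111111.11111111.11000000.00000000
AND operation:
Net:  00111101.00101001.11000000.00000000
Network: 61.41.192.0/18


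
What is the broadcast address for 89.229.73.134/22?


Network: 89.229.72.0/22
Host bits = 10
Set all host bits to 1:
Broadcast: 89.229.75.255


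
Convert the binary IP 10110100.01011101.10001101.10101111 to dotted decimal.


10110100 = 180
01011101 = 93
10001101 = 141
10101111 = 175
IP: 180.93.141.175


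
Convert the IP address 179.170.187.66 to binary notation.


179 = 10110011
170 = 10101010
187 = 10111011
66 = 01000010
Binary: 10110011.10101010.10111011.01000010


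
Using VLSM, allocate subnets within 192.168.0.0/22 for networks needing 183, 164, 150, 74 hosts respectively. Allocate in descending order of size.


183 hosts -> /24 (254 usable): 192.168.0.0/24
164 hosts -> /24 (254 usable): 192.168.1.0/24
150 hosts -> /24 (254 usable): 192.168.2.0/24
74 hosts -> /25 (126 usable): 192.168.3.0/25
Allocation: 192.168.0.0/24 (183 hosts, 254 usable); 192.168.1.0/24 (164 hosts, 254 usable); 192.168.2.0/24 (150 hosts, 254 usable); 192.168.3.0/25 (74 hosts, 126 usable)


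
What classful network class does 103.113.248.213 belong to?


First octet: 103
Binary: 01100111
0xxxxxxx -> Class A (1-126)
Class A, default mask 255.0.0.0 (/8)


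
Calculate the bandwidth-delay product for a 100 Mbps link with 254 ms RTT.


BDP = bandwidth * RTT
= 100 Mbps * 254 ms
= 100 * 1e6 * 254 / 1000 bits
= 25400000 bits
= 3175000 bytes
= 3100.5859 KB
BDP = 25400000 bits (3175000 bytes)


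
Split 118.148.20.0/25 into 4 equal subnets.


New prefix = 25 + 2 = 27
Each subnet has 32 addresses
  118.148.20.0/27
  118.148.20.32/27
  118.148.20.64/27
  118.148.20.96/27
Subnets: 118.148.20.0/27, 118.148.20.32/27, 118.148.20.64/27, 118.148.20.96/27


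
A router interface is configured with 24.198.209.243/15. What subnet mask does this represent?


/15 means 15 network bits, 17 host bits
Binary: 11111111111111100000000000000000
Mask: 255.254.0.0


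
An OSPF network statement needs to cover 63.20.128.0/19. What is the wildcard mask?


Subnet mask: 255.255.224.0
Wildcard = 255.255.255.255 - subnet mask
255 - 255 = 0
255 - 255 = 0
255 - 224 = 31
255 - 0 = 255
Wildcard: 0.0.31.255


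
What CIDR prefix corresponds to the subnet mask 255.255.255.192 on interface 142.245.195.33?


Binary: 11111111.11111111.11111111.11000000
Count leading 1s
Prefix: /26


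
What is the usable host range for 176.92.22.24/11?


Network: 176.64.0.0
Broadcast: 176.95.255.255
First usable = network + 1
Last usable = broadcast - 1
Range: 176.64.0.1 to 176.95.255.254


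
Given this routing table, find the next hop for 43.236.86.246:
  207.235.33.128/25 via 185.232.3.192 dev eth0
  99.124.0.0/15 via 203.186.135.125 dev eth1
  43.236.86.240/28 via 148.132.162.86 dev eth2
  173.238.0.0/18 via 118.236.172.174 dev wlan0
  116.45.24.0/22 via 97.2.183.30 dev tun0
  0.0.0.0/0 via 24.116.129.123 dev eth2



Longest prefix match for 43.236.86.246:
  /25 207.235.33.128: no
  /15 99.124.0.0: no
  /28 43.236.86.240: MATCH
  /18 173.238.0.0: no
  /22 116.45.24.0: no
  /0 0.0.0.0: MATCH
Selected: next-hop 148.132.162.86 via eth2 (matched /28)


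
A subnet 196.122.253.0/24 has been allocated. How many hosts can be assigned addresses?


Host bits = 32 - 24 = 8
Total addresses = 2^8 = 256
Usable = total - 2 (network and broadcast)
Usable hosts: 254


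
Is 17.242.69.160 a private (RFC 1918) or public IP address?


RFC 1918 private ranges:
  10.0.0.0/8 (10.0.0.0 - 10.255.255.255)
  172.16.0.0/12 (172.16.0.0 - 172.31.255.255)
  192.168.0.0/16 (192.168.0.0 - 192.168.255.255)
Public (not in any RFC 1918 range)


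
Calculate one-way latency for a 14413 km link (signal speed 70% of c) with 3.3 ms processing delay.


Speed = 0.7 * 3e5 km/s = 210000 km/s
Propagation delay = 14413 / 210000 = 0.0686 s = 68.6333 ms
Processing delay = 3.3 ms
Total one-way latency = 71.9333 ms


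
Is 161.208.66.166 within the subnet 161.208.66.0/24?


Subnet network: 161.208.66.0
Test IP AND mask: 161.208.66.0
Yes, 161.208.66.166 is in 161.208.66.0/24


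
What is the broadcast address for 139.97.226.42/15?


Network: 139.96.0.0/15
Host bits = 17
Set all host bits to 1:
Broadcast: 139.97.255.255


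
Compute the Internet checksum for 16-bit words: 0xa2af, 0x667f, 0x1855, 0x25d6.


Sum all words (with carry folding):
+ 0xa2af = 0xa2af
+ 0x667f = 0x092f
+ 0x1855 = 0x2184
+ 0x25d6 = 0x475a
One's complement: ~0x475a
Checksum = 0xb8a5


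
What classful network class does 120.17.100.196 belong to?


First octet: 120
Binary: 01111000
0xxxxxxx -> Class A (1-126)
Class A, default mask 255.0.0.0 (/8)


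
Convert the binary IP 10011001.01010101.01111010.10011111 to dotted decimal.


10011001 = 153
01010101 = 85
01111010 = 122
10011111 = 159
IP: 153.85.122.159


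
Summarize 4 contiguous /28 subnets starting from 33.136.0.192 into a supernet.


Original prefix: /28
Number of subnets: 4 = 2^2
New prefix = 28 - 2 = 26
Supernet: 33.136.0.192/26


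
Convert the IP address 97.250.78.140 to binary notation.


97 = 01100001
250 = 11111010
78 = 01001110
140 = 10001100
Binary: 01100001.11111010.01001110.10001100


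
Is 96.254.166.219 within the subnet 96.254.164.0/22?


Subnet network: 96.254.164.0
Test IP AND mask: 96.254.164.0
Yes, 96.254.166.219 is in 96.254.164.0/22


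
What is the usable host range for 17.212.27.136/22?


Network: 17.212.24.0
Broadcast: 17.212.27.255
First usable = network + 1
Last usable = broadcast - 1
Range: 17.212.24.1 to 17.212.27.254


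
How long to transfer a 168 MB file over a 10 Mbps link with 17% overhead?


Effective throughput = 10 * (1 - 17/100) = 8.3 Mbps
File size in Mb = 168 * 8 = 1344 Mb
Time = 1344 / 8.3
Time = 161.9277 seconds


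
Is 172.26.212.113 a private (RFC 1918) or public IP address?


RFC 1918 private ranges:
  10.0.0.0/8 (10.0.0.0 - 10.255.255.255)
  172.16.0.0/12 (172.16.0.0 - 172.31.255.255)
  192.168.0.0/16 (192.168.0.0 - 192.168.255.255)
Private (in 172.16.0.0/12)


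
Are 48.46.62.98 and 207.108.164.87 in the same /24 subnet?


Mask: 255.255.255.0
48.46.62.98 AND mask = 48.46.62.0
207.108.164.87 AND mask = 207.108.164.0
No, different subnets (48.46.62.0 vs 207.108.164.0)


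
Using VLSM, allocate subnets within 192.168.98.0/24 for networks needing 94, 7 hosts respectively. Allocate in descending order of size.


94 hosts -> /25 (126 usable): 192.168.98.0/25
7 hosts -> /28 (14 usable): 192.168.98.128/28
Allocation: 192.168.98.0/25 (94 hosts, 126 usable); 192.168.98.128/28 (7 hosts, 14 usable)


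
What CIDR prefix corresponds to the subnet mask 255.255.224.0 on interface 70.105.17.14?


Binary: 11111111.11111111.11100000.00000000
Count leading 1s
Prefix: /19


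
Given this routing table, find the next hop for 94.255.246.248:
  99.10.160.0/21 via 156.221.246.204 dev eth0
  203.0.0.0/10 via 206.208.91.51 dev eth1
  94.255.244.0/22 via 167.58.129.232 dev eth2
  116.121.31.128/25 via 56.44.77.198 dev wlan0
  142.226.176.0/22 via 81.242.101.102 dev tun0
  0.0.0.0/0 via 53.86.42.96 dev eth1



Longest prefix match for 94.255.246.248:
  /21 99.10.160.0: no
  /10 203.0.0.0: no
  /22 94.255.244.0: MATCH
  /25 116.121.31.128: no
  /22 142.226.176.0: no
  /0 0.0.0.0: MATCH
Selected: next-hop 167.58.129.232 via eth2 (matched /22)


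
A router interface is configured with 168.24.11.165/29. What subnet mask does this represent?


/29 means 29 network bits, 3 host bits
Binary: 11111111111111111111111111111000
Mask: 255.255.255.248


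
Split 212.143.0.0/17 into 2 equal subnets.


New prefix = 17 + 1 = 18
Each subnet has 16384 addresses
  212.143.0.0/18
  212.143.64.0/18
Subnets: 212.143.0.0/18, 212.143.64.0/18


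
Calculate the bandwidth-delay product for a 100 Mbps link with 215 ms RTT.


BDP = bandwidth * RTT
= 100 Mbps * 215 ms
= 100 * 1e6 * 215 / 1000 bits
= 21500000 bits
= 2687500 bytes
= 2624.5117 KB
BDP = 21500000 bits (2687500 bytes)


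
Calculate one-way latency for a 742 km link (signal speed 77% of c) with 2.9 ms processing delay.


Speed = 0.77 * 3e5 km/s = 231000 km/s
Propagation delay = 742 / 231000 = 0.0032 s = 3.2121 ms
Processing delay = 2.9 ms
Total one-way latency = 6.1121 ms


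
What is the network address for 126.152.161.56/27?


IP:   01111110.10011000.10100001.00111000
Mask: 11111111.11111111.11111111.11100000
AND operation:
Net:  01111110.10011000.10100001.00100000
Network: 126.152.161.32/27


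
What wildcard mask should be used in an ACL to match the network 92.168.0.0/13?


Subnet mask: 255.248.0.0
Wildcard = 255.255.255.255 - subnet mask
255 - 255 = 0
255 - 248 = 7
255 - 0 = 255
255 - 0 = 255
Wildcard: 0.7.255.255


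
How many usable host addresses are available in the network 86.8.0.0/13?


Host bits = 32 - 13 = 19
Total addresses = 2^19 = 524288
Usable = total - 2 (network and broadcast)
Usable hosts: 524286


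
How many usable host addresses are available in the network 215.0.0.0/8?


Host bits = 32 - 8 = 24
Total addresses = 2^24 = 16777216
Usable = total - 2 (network and broadcast)
Usable hosts: 16777214


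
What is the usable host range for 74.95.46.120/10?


Network: 74.64.0.0
Broadcast: 74.127.255.255
First usable = network + 1
Last usable = broadcast - 1
Range: 74.64.0.1 to 74.127.255.254


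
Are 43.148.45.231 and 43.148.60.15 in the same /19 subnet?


Mask: 255.255.224.0
43.148.45.231 AND mask = 43.148.32.0
43.148.60.15 AND mask = 43.148.32.0
Yes, same subnet (43.148.32.0)


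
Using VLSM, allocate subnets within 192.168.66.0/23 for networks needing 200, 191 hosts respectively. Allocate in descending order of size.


200 hosts -> /24 (254 usable): 192.168.66.0/24
191 hosts -> /24 (254 usable): 192.168.67.0/24
Allocation: 192.168.66.0/24 (200 hosts, 254 usable); 192.168.67.0/24 (191 hosts, 254 usable)


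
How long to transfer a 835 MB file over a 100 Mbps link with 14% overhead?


Effective throughput = 100 * (1 - 14/100) = 86 Mbps
File size in Mb = 835 * 8 = 6680 Mb
Time = 6680 / 86
Time = 77.6744 seconds


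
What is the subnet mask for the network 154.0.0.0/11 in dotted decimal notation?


/11 means 11 network bits, 21 host bits
Binary: 11111111111000000000000000000000
Mask: 255.224.0.0


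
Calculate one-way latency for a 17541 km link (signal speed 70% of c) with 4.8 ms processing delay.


Speed = 0.7 * 3e5 km/s = 210000 km/s
Propagation delay = 17541 / 210000 = 0.0835 s = 83.5286 ms
Processing delay = 4.8 ms
Total one-way latency = 88.3286 ms


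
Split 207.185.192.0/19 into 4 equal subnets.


New prefix = 19 + 2 = 21
Each subnet has 2048 addresses
  207.185.192.0/21
  207.185.200.0/21
  207.185.208.0/21
  207.185.216.0/21
Subnets: 207.185.192.0/21, 207.185.200.0/21, 207.185.208.0/21, 207.185.216.0/21


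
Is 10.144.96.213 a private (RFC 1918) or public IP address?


RFC 1918 private ranges:
  10.0.0.0/8 (10.0.0.0 - 10.255.255.255)
  172.16.0.0/12 (172.16.0.0 - 172.31.255.255)
  192.168.0.0/16 (192.168.0.0 - 192.168.255.255)
Private (in 10.0.0.0/8)


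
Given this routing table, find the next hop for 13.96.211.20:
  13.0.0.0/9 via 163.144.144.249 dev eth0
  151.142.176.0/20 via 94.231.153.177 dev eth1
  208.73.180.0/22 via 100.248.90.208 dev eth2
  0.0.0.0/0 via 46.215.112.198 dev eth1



Longest prefix match for 13.96.211.20:
  /9 13.0.0.0: MATCH
  /20 151.142.176.0: no
  /22 208.73.180.0: no
  /0 0.0.0.0: MATCH
Selected: next-hop 163.144.144.249 via eth0 (matched /9)


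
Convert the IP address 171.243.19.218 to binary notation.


171 = 10101011
243 = 11110011
19 = 00010011
218 = 11011010
Binary: 10101011.11110011.00010011.11011010


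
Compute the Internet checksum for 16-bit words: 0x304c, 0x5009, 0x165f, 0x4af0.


Sum all words (with carry folding):
+ 0x304c = 0x304c
+ 0x5009 = 0x8055
+ 0x165f = 0x96b4
+ 0x4af0 = 0xe1a4
One's complement: ~0xe1a4
Checksum = 0x1e5b


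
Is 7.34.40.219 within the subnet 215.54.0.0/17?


Subnet network: 215.54.0.0
Test IP AND mask: 7.34.0.0
No, 7.34.40.219 is not in 215.54.0.0/17


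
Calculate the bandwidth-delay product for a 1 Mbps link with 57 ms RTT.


BDP = bandwidth * RTT
= 1 Mbps * 57 ms
= 1 * 1e6 * 57 / 1000 bits
= 57000 bits
= 7125 bytes
= 6.958 KB
BDP = 57000 bits (7125 bytes)


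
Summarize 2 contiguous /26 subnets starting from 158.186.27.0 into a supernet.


Original prefix: /26
Number of subnets: 2 = 2^1
New prefix = 26 - 1 = 25
Supernet: 158.186.27.0/25


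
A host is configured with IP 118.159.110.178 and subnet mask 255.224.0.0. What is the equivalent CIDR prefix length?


Binary: 11111111.11100000.00000000.00000000
Count leading 1s
Prefix: /11


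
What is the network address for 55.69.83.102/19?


IP:   00110111.01000101.01010011.01100110
Mask: 11111111.11111111.11100000.00000000
AND operation:
Net:  00110111.01000101.01000000.00000000
Network: 55.69.64.0/19


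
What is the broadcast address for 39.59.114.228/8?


Network: 39.0.0.0/8
Host bits = 24
Set all host bits to 1:
Broadcast: 39.255.255.255


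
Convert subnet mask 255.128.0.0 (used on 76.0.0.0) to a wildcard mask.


Subnet mask: 255.128.0.0
Wildcard = 255.255.255.255 - subnet mask
255 - 255 = 0
255 - 128 = 127
255 - 0 = 255
255 - 0 = 255
Wildcard: 0.127.255.255


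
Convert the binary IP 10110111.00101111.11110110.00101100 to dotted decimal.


10110111 = 183
00101111 = 47
11110110 = 246
00101100 = 44
IP: 183.47.246.44


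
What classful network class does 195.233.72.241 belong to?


First octet: 195
Binary: 11000011
110xxxxx -> Class C (192-223)
Class C, default mask 255.255.255.0 (/24)


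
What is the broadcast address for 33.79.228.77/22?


Network: 33.79.228.0/22
Host bits = 10
Set all host bits to 1:
Broadcast: 33.79.231.255


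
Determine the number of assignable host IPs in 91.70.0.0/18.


Host bits = 32 - 18 = 14
Total addresses = 2^14 = 16384
Usable = total - 2 (network and broadcast)
Usable hosts: 16382


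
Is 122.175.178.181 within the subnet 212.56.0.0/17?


Subnet network: 212.56.0.0
Test IP AND mask: 122.175.128.0
No, 122.175.178.181 is not in 212.56.0.0/17


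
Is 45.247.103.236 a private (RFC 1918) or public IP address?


RFC 1918 private ranges:
  10.0.0.0/8 (10.0.0.0 - 10.255.255.255)
  172.16.0.0/12 (172.16.0.0 - 172.31.255.255)
  192.168.0.0/16 (192.168.0.0 - 192.168.255.255)
Public (not in any RFC 1918 range)


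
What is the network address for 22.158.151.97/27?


IP:   00010110.10011110.10010111.01100001
Mask: 11111111.11111111.11111111.11100000
AND operation:
Net:  00010110.10011110.10010111.01100000
Network: 22.158.151.96/27


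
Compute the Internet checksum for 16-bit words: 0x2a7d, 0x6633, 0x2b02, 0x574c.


Sum all words (with carry folding):
+ 0x2a7d = 0x2a7d
+ 0x6633 = 0x90b0
+ 0x2b02 = 0xbbb2
+ 0x574c = 0x12ff
One's complement: ~0x12ff
Checksum = 0xed00


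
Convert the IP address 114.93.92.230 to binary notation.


114 = 01110010
93 = 01011101
92 = 01011100
230 = 11100110
Binary: 01110010.01011101.01011100.11100110


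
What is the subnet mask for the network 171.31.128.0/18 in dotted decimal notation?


/18 means 18 network bits, 14 host bits
Binary: 11111111111111111100000000000000
Mask: 255.255.192.0


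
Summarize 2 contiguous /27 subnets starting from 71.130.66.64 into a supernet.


Original prefix: /27
Number of subnets: 2 = 2^1
New prefix = 27 - 1 = 26
Supernet: 71.130.66.64/26


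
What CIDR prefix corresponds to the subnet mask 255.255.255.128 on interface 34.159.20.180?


Binary: 11111111.11111111.11111111.10000000
Count leading 1s
Prefix: /25


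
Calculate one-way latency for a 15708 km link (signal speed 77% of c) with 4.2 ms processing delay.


Speed = 0.77 * 3e5 km/s = 231000 km/s
Propagation delay = 15708 / 231000 = 0.068 s = 68 ms
Processing delay = 4.2 ms
Total one-way latency = 72.2 ms


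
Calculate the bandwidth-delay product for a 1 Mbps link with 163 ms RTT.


BDP = bandwidth * RTT
= 1 Mbps * 163 ms
= 1 * 1e6 * 163 / 1000 bits
= 163000 bits
= 20375 bytes
= 19.8975 KB
BDP = 163000 bits (20375 bytes)


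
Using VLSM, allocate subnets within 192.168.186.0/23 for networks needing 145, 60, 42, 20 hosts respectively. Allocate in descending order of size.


145 hosts -> /24 (254 usable): 192.168.186.0/24
60 hosts -> /26 (62 usable): 192.168.187.0/26
42 hosts -> /26 (62 usable): 192.168.187.64/26
20 hosts -> /27 (30 usable): 192.168.187.128/27
Allocation: 192.168.186.0/24 (145 hosts, 254 usable); 192.168.187.0/26 (60 hosts, 62 usable); 192.168.187.64/26 (42 hosts, 62 usable); 192.168.187.128/27 (20 hosts, 30 usable)


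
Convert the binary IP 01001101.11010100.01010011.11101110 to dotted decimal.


01001101 = 77
11010100 = 212
01010011 = 83
11101110 = 238
IP: 77.212.83.238


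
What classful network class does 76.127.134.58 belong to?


First octet: 76
Binary: 01001100
0xxxxxxx -> Class A (1-126)
Class A, default mask 255.0.0.0 (/8)


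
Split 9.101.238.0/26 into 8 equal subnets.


New prefix = 26 + 3 = 29
Each subnet has 8 addresses
  9.101.238.0/29
  9.101.238.8/29
  9.101.238.16/29
  9.101.238.24/29
  9.101.238.32/29
  9.101.238.40/29
  9.101.238.48/29
  9.101.238.56/29
Subnets: 9.101.238.0/29, 9.101.238.8/29, 9.101.238.16/29, 9.101.238.24/29, 9.101.238.32/29, 9.101.238.40/29, 9.101.238.48/29, 9.101.238.56/29


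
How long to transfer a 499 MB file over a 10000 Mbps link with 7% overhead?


Effective throughput = 10000 * (1 - 7/100) = 9300 Mbps
File size in Mb = 499 * 8 = 3992 Mb
Time = 3992 / 9300
Time = 0.4292 seconds


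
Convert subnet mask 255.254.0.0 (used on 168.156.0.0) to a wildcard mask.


Subnet mask: 255.254.0.0
Wildcard = 255.255.255.255 - subnet mask
255 - 255 = 0
255 - 254 = 1
255 - 0 = 255
255 - 0 = 255
Wildcard: 0.1.255.255


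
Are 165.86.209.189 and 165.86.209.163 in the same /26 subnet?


Mask: 255.255.255.192
165.86.209.189 AND mask = 165.86.209.128
165.86.209.163 AND mask = 165.86.209.128
Yes, same subnet (165.86.209.128)


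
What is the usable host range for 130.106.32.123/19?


Network: 130.106.32.0
Broadcast: 130.106.63.255
First usable = network + 1
Last usable = broadcast - 1
Range: 130.106.32.1 to 130.106.63.254


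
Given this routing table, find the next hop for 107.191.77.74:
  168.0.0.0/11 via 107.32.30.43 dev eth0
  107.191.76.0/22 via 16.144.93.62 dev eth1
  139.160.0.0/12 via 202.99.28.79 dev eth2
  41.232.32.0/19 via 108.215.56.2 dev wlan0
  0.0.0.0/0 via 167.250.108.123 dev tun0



Longest prefix match for 107.191.77.74:
  /11 168.0.0.0: no
  /22 107.191.76.0: MATCH
  /12 139.160.0.0: no
  /19 41.232.32.0: no
  /0 0.0.0.0: MATCH
Selected: next-hop 16.144.93.62 via eth1 (matched /22)


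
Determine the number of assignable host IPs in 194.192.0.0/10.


Host bits = 32 - 10 = 22
Total addresses = 2^22 = 4194304
Usable = total - 2 (network and broadcast)
Usable hosts: 4194302


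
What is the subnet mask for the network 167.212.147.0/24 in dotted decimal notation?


/24 means 24 network bits, 8 host bits
Binary: 11111111111111111111111100000000
Mask: 255.255.255.0


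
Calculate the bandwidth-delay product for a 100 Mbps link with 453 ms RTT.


BDP = bandwidth * RTT
= 100 Mbps * 453 ms
= 100 * 1e6 * 453 / 1000 bits
= 45300000 bits
= 5662500 bytes
= 5529.7852 KB
BDP = 45300000 bits (5662500 bytes)


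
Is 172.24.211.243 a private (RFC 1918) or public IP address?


RFC 1918 private ranges:
  10.0.0.0/8 (10.0.0.0 - 10.255.255.255)
  172.16.0.0/12 (172.16.0.0 - 172.31.255.255)
  192.168.0.0/16 (192.168.0.0 - 192.168.255.255)
Private (in 172.16.0.0/12)


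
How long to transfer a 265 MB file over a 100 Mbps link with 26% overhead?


Effective throughput = 100 * (1 - 26/100) = 74 Mbps
File size in Mb = 265 * 8 = 2120 Mb
Time = 2120 / 74
Time = 28.6486 seconds


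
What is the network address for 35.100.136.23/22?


IP:   00100011.01100100.10001000.00010111
Mask: 11111111.11111111.11111100.00000000
AND operation:
Net:  00100011.01100100.10001000.00000000
Network: 35.100.136.0/22


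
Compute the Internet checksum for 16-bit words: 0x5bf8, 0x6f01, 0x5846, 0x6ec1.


Sum all words (with carry folding):
+ 0x5bf8 = 0x5bf8
+ 0x6f01 = 0xcaf9
+ 0x5846 = 0x2340
+ 0x6ec1 = 0x9201
One's complement: ~0x9201
Checksum = 0x6dfe


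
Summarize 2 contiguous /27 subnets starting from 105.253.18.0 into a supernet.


Original prefix: /27
Number of subnets: 2 = 2^1
New prefix = 27 - 1 = 26
Supernet: 105.253.18.0/26


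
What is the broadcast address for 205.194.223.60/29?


Network: 205.194.223.56/29
Host bits = 3
Set all host bits to 1:
Broadcast: 205.194.223.63


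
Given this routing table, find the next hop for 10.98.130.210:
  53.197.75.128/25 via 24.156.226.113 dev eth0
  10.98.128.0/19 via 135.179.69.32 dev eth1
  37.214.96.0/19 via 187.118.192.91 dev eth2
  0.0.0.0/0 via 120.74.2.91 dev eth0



Longest prefix match for 10.98.130.210:
  /25 53.197.75.128: no
  /19 10.98.128.0: MATCH
  /19 37.214.96.0: no
  /0 0.0.0.0: MATCH
Selected: next-hop 135.179.69.32 via eth1 (matched /19)


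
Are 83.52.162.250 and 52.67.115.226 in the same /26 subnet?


Mask: 255.255.255.192
83.52.162.250 AND mask = 83.52.162.192
52.67.115.226 AND mask = 52.67.115.192
No, different subnets (83.52.162.192 vs 52.67.115.192)


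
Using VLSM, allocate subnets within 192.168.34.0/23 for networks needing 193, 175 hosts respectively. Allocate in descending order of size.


193 hosts -> /24 (254 usable): 192.168.34.0/24
175 hosts -> /24 (254 usable): 192.168.35.0/24
Allocation: 192.168.34.0/24 (193 hosts, 254 usable); 192.168.35.0/24 (175 hosts, 254 usable)


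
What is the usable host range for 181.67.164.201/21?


Network: 181.67.160.0
Broadcast: 181.67.167.255
First usable = network + 1
Last usable = broadcast - 1
Range: 181.67.160.1 to 181.67.167.254


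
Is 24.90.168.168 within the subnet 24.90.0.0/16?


Subnet network: 24.90.0.0
Test IP AND mask: 24.90.0.0
Yes, 24.90.168.168 is in 24.90.0.0/16


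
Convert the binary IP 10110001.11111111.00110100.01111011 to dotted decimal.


10110001 = 177
11111111 = 255
00110100 = 52
01111011 = 123
IP: 177.255.52.123


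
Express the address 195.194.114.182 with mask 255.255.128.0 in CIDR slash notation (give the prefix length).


Binary: 11111111.11111111.10000000.00000000
Count leading 1s
Prefix: /17


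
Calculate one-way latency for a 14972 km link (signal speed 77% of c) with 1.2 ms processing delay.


Speed = 0.77 * 3e5 km/s = 231000 km/s
Propagation delay = 14972 / 231000 = 0.0648 s = 64.8139 ms
Processing delay = 1.2 ms
Total one-way latency = 66.0139 ms


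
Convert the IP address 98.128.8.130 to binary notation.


98 = 01100010
128 = 10000000
8 = 00001000
130 = 10000010
Binary: 01100010.10000000.00001000.10000010


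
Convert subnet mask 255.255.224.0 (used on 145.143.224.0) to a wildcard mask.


Subnet mask: 255.255.224.0
Wildcard = 255.255.255.255 - subnet mask
255 - 255 = 0
255 - 255 = 0
255 - 224 = 31
255 - 0 = 255
Wildcard: 0.0.31.255


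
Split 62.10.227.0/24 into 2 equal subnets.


New prefix = 24 + 1 = 25
Each subnet has 128 addresses
  62.10.227.0/25
  62.10.227.128/25
Subnets: 62.10.227.0/25, 62.10.227.128/25


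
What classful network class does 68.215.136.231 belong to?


First octet: 68
Binary: 01000100
0xxxxxxx -> Class A (1-126)
Class A, default mask 255.0.0.0 (/8)


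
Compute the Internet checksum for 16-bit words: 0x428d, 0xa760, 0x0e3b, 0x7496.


Sum all words (with carry folding):
+ 0x428d = 0x428d
+ 0xa760 = 0xe9ed
+ 0x0e3b = 0xf828
+ 0x7496 = 0x6cbf
One's complement: ~0x6cbf
Checksum = 0x9340


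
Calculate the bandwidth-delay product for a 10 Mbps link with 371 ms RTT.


BDP = bandwidth * RTT
= 10 Mbps * 371 ms
= 10 * 1e6 * 371 / 1000 bits
= 3710000 bits
= 463750 bytes
= 452.8809 KB
BDP = 3710000 bits (463750 bytes)


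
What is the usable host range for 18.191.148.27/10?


Network: 18.128.0.0
Broadcast: 18.191.255.255
First usable = network + 1
Last usable = broadcast - 1
Range: 18.128.0.1 to 18.191.255.254


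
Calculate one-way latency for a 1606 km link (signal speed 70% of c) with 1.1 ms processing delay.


Speed = 0.7 * 3e5 km/s = 210000 km/s
Propagation delay = 1606 / 210000 = 0.0076 s = 7.6476 ms
Processing delay = 1.1 ms
Total one-way latency = 8.7476 ms


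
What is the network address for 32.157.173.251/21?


IP:   00100000.10011101.10101101.11111011
Mask: 11111111.11111111.11111000.00000000
AND operation:
Net:  00100000.10011101.10101000.00000000
Network: 32.157.168.0/21


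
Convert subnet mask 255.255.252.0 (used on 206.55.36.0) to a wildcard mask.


Subnet mask: 255.255.252.0
Wildcard = 255.255.255.255 - subnet mask
255 - 255 = 0
255 - 255 = 0
255 - 252 = 3
255 - 0 = 255
Wildcard: 0.0.3.255


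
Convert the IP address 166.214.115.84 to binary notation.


166 = 10100110
214 = 11010110
115 = 01110011
84 = 01010100
Binary: 10100110.11010110.01110011.01010100


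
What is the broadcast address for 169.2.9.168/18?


Network: 169.2.0.0/18
Host bits = 14
Set all host bits to 1:
Broadcast: 169.2.63.255


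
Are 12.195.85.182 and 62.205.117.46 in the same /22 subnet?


Mask: 255.255.252.0
12.195.85.182 AND mask = 12.195.84.0
62.205.117.46 AND mask = 62.205.116.0
No, different subnets (12.195.84.0 vs 62.205.116.0)


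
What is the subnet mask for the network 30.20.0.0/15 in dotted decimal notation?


/15 means 15 network bits, 17 host bits
Binary: 11111111111111100000000000000000
Mask: 255.254.0.0


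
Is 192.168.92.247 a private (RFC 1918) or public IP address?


RFC 1918 private ranges:
  10.0.0.0/8 (10.0.0.0 - 10.255.255.255)
  172.16.0.0/12 (172.16.0.0 - 172.31.255.255)
  192.168.0.0/16 (192.168.0.0 - 192.168.255.255)
Private (in 192.168.0.0/16)


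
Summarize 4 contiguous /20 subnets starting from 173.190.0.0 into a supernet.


Original prefix: /20
Number of subnets: 4 = 2^2
New prefix = 20 - 2 = 18
Supernet: 173.190.0.0/18


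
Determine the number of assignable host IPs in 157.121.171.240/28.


Host bits = 32 - 28 = 4
Total addresses = 2^4 = 16
Usable = total - 2 (network and broadcast)
Usable hosts: 14


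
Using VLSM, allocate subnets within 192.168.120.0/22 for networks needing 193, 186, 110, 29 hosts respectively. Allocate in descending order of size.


193 hosts -> /24 (254 usable): 192.168.120.0/24
186 hosts -> /24 (254 usable): 192.168.121.0/24
110 hosts -> /25 (126 usable): 192.168.122.0/25
29 hosts -> /27 (30 usable): 192.168.122.128/27
Allocation: 192.168.120.0/24 (193 hosts, 254 usable); 192.168.121.0/24 (186 hosts, 254 usable); 192.168.122.0/25 (110 hosts, 126 usable); 192.168.122.128/27 (29 hosts, 30 usable)


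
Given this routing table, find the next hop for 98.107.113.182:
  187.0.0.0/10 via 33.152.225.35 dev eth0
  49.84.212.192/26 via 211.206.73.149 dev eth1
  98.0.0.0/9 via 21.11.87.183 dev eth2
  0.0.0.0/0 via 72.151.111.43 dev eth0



Longest prefix match for 98.107.113.182:
  /10 187.0.0.0: no
  /26 49.84.212.192: no
  /9 98.0.0.0: MATCH
  /0 0.0.0.0: MATCH
Selected: next-hop 21.11.87.183 via eth2 (matched /9)


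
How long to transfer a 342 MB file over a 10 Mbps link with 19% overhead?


Effective throughput = 10 * (1 - 19/100) = 8.1 Mbps
File size in Mb = 342 * 8 = 2736 Mb
Time = 2736 / 8.1
Time = 337.7778 seconds


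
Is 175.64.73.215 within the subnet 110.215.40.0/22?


Subnet network: 110.215.40.0
Test IP AND mask: 175.64.72.0
No, 175.64.73.215 is not in 110.215.40.0/22


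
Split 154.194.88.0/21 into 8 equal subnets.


New prefix = 21 + 3 = 24
Each subnet has 256 addresses
  154.194.88.0/24
  154.194.89.0/24
  154.194.90.0/24
  154.194.91.0/24
  154.194.92.0/24
  154.194.93.0/24
  154.194.94.0/24
  154.194.95.0/24
Subnets: 154.194.88.0/24, 154.194.89.0/24, 154.194.90.0/24, 154.194.91.0/24, 154.194.92.0/24, 154.194.93.0/24, 154.194.94.0/24, 154.194.95.0/24


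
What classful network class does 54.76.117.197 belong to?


First octet: 54
Binary: 00110110
0xxxxxxx -> Class A (1-126)
Class A, default mask 255.0.0.0 (/8)


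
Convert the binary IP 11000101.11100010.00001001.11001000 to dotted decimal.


11000101 = 197
11100010 = 226
00001001 = 9
11001000 = 200
IP: 197.226.9.200


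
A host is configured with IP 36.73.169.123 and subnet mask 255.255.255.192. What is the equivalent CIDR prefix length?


Binary: 11111111.11111111.11111111.11000000
Count leading 1s
Prefix: /26


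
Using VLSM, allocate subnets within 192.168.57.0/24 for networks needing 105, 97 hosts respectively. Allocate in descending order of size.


105 hosts -> /25 (126 usable): 192.168.57.0/25
97 hosts -> /25 (126 usable): 192.168.57.128/25
Allocation: 192.168.57.0/25 (105 hosts, 126 usable); 192.168.57.128/25 (97 hosts, 126 usable)


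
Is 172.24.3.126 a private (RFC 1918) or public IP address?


RFC 1918 private ranges:
  10.0.0.0/8 (10.0.0.0 - 10.255.255.255)
  172.16.0.0/12 (172.16.0.0 - 172.31.255.255)
  192.168.0.0/16 (192.168.0.0 - 192.168.255.255)
Private (in 172.16.0.0/12)


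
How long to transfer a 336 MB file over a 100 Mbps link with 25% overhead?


Effective throughput = 100 * (1 - 25/100) = 75 Mbps
File size in Mb = 336 * 8 = 2688 Mb
Time = 2688 / 75
Time = 35.84 seconds


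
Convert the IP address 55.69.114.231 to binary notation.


55 = 00110111
69 = 01000101
114 = 01110010
231 = 11100111
Binary: 00110111.01000101.01110010.11100111


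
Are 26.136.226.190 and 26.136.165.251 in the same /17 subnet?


Mask: 255.255.128.0
26.136.226.190 AND mask = 26.136.128.0
26.136.165.251 AND mask = 26.136.128.0
Yes, same subnet (26.136.128.0)


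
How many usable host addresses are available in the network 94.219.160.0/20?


Host bits = 32 - 20 = 12
Total addresses = 2^12 = 4096
Usable = total - 2 (network and broadcast)
Usable hosts: 4094


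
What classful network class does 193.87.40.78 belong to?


First octet: 193
Binary: 11000001
110xxxxx -> Class C (192-223)
Class C, default mask 255.255.255.0 (/24)


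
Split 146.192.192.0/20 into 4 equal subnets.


New prefix = 20 + 2 = 22
Each subnet has 1024 addresses
  146.192.192.0/22
  146.192.196.0/22
  146.192.200.0/22
  146.192.204.0/22
Subnets: 146.192.192.0/22, 146.192.196.0/22, 146.192.200.0/22, 146.192.204.0/22


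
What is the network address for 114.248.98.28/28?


IP:   01110010.11111000.01100010.00011100
Mask: 11111111.11111111.11111111.11110000
AND operation:
Net:  01110010.11111000.01100010.00010000
Network: 114.248.98.16/28


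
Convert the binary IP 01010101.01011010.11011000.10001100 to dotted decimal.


01010101 = 85
01011010 = 90
11011000 = 216
10001100 = 140
IP: 85.90.216.140


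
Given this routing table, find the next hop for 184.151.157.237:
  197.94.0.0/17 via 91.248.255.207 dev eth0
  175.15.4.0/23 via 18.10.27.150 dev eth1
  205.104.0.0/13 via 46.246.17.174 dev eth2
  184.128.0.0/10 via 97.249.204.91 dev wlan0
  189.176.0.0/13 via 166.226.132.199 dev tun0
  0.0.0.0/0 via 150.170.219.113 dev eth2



Longest prefix match for 184.151.157.237:
  /17 197.94.0.0: no
  /23 175.15.4.0: no
  /13 205.104.0.0: no
  /10 184.128.0.0: MATCH
  /13 189.176.0.0: no
  /0 0.0.0.0: MATCH
Selected: next-hop 97.249.204.91 via wlan0 (matched /10)


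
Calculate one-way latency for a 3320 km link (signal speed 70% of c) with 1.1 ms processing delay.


Speed = 0.7 * 3e5 km/s = 210000 km/s
Propagation delay = 3320 / 210000 = 0.0158 s = 15.8095 ms
Processing delay = 1.1 ms
Total one-way latency = 16.9095 ms


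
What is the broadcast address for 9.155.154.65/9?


Network: 9.128.0.0/9
Host bits = 23
Set all host bits to 1:
Broadcast: 9.255.255.255


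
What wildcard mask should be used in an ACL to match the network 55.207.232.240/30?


Subnet mask: 255.255.255.252
Wildcard = 255.255.255.255 - subnet mask
255 - 255 = 0
255 - 255 = 0
255 - 255 = 0
255 - 252 = 3
Wildcard: 0.0.0.3


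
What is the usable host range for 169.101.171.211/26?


Network: 169.101.171.192
Broadcast: 169.101.171.255
First usable = network + 1
Last usable = broadcast - 1
Range: 169.101.171.193 to 169.101.171.254


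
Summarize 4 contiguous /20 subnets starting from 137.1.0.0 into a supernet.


Original prefix: /20
Number of subnets: 4 = 2^2
New prefix = 20 - 2 = 18
Supernet: 137.1.0.0/18


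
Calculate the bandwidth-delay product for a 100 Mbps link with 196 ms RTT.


BDP = bandwidth * RTT
= 100 Mbps * 196 ms
= 100 * 1e6 * 196 / 1000 bits
= 19600000 bits
= 2450000 bytes
= 2392.5781 KB
BDP = 19600000 bits (2450000 bytes)


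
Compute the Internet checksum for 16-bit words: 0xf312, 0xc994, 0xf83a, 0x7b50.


Sum all words (with carry folding):
+ 0xf312 = 0xf312
+ 0xc994 = 0xbca7
+ 0xf83a = 0xb4e2
+ 0x7b50 = 0x3033
One's complement: ~0x3033
Checksum = 0xcfcc


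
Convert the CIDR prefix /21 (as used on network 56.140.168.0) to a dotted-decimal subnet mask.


/21 means 21 network bits, 11 host bits
Binary: 11111111111111111111100000000000
Mask: 255.255.248.0


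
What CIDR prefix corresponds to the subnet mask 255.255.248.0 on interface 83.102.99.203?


Binary: 11111111.11111111.11111000.00000000
Count leading 1s
Prefix: /21


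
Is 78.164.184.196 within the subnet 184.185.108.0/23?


Subnet network: 184.185.108.0
Test IP AND mask: 78.164.184.0
No, 78.164.184.196 is not in 184.185.108.0/23


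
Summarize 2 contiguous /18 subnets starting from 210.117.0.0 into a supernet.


Original prefix: /18
Number of subnets: 2 = 2^1
New prefix = 18 - 1 = 17
Supernet: 210.117.0.0/17


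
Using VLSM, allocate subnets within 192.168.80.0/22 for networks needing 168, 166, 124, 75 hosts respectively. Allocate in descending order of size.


168 hosts -> /24 (254 usable): 192.168.80.0/24
166 hosts -> /24 (254 usable): 192.168.81.0/24
124 hosts -> /25 (126 usable): 192.168.82.0/25
75 hosts -> /25 (126 usable): 192.168.82.128/25
Allocation: 192.168.80.0/24 (168 hosts, 254 usable); 192.168.81.0/24 (166 hosts, 254 usable); 192.168.82.0/25 (124 hosts, 126 usable); 192.168.82.128/25 (75 hosts, 126 usable)
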